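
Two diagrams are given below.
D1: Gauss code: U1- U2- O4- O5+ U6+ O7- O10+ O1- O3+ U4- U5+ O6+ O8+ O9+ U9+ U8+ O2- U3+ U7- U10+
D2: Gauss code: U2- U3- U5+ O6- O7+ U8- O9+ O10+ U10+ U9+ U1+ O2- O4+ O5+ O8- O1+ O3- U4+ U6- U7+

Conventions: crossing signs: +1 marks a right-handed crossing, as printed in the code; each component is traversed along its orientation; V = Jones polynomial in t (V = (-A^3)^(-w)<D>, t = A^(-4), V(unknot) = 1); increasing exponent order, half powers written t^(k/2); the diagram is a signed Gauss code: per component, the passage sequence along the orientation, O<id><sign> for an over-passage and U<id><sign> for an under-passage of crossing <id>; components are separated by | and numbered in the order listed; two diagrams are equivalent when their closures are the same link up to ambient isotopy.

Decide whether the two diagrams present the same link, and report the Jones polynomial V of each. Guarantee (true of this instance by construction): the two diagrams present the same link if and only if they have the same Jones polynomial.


equivalent: yes
V(D1) = 1  (w +2, c 10, <D> = A^6)
V(D2) = 1  (w +2, c 10, <D> = A^6)
why: one V(t) for all 2 diagrams — one class (guaranteed)


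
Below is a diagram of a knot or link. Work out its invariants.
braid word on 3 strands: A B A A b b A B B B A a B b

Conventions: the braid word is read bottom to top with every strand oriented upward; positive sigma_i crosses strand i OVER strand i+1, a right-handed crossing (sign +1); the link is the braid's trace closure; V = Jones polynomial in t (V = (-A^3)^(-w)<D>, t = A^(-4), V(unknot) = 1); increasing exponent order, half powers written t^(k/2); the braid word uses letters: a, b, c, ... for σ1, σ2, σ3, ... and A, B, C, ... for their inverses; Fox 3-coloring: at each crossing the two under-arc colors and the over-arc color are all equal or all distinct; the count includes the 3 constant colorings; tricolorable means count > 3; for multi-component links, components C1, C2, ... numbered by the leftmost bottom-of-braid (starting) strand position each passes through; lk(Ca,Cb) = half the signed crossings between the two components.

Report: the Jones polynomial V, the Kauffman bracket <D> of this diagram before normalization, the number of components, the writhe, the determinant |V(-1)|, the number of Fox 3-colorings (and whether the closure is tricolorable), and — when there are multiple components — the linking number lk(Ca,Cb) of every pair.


V = -t^-9 + t^-8 - 2t^-7 + 3t^-6 - 2t^-5 + 2t^-4 - t^-3 + t^-2
<D> = A^-10 - A^-6 + 2A^-2 - 2A^2 + 3A^6 - 2A^10 + A^14 - A^18 (w = -6)
1 component over 14 crossings, w = -6
3 Fox colorings among 3^14, |V(-1)| = 13: not tricolorable
why: det 13 = |V(-1)|; not divisible by 3, so not tricolorable


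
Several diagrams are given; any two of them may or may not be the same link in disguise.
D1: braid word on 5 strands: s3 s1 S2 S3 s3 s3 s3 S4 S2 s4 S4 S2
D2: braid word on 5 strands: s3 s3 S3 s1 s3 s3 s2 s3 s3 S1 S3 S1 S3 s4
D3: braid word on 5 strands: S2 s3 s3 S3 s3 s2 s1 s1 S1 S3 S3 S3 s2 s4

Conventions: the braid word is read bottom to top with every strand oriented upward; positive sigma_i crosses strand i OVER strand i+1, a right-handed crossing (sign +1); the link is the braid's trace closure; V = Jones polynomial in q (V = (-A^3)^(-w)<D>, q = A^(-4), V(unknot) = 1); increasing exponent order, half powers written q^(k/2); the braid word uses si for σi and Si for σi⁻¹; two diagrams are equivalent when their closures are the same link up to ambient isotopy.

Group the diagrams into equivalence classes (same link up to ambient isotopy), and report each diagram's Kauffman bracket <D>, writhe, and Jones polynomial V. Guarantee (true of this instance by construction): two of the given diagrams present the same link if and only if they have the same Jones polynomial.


grouping into links: {D1} | {D2} | {D3}
V(D1) = -q^-3 + 2q^-2 - 2q^-1 + 3 - 2q + 2q^2 - q^3  (w 0, c 12, <D> = -A^-12 + 2A^-8 - 2A^-4 + 3 - 2A^4 + 2A^8 - A^12)
V(D2) = q + q^3 - q^4  (w +4, c 14, <D> = -A^-4 + 1 + A^8)
D3 (bracket A^6; 14 crossings at w = +2): V = 1
why: comparing 3 Jones polynomials yields 3 groups


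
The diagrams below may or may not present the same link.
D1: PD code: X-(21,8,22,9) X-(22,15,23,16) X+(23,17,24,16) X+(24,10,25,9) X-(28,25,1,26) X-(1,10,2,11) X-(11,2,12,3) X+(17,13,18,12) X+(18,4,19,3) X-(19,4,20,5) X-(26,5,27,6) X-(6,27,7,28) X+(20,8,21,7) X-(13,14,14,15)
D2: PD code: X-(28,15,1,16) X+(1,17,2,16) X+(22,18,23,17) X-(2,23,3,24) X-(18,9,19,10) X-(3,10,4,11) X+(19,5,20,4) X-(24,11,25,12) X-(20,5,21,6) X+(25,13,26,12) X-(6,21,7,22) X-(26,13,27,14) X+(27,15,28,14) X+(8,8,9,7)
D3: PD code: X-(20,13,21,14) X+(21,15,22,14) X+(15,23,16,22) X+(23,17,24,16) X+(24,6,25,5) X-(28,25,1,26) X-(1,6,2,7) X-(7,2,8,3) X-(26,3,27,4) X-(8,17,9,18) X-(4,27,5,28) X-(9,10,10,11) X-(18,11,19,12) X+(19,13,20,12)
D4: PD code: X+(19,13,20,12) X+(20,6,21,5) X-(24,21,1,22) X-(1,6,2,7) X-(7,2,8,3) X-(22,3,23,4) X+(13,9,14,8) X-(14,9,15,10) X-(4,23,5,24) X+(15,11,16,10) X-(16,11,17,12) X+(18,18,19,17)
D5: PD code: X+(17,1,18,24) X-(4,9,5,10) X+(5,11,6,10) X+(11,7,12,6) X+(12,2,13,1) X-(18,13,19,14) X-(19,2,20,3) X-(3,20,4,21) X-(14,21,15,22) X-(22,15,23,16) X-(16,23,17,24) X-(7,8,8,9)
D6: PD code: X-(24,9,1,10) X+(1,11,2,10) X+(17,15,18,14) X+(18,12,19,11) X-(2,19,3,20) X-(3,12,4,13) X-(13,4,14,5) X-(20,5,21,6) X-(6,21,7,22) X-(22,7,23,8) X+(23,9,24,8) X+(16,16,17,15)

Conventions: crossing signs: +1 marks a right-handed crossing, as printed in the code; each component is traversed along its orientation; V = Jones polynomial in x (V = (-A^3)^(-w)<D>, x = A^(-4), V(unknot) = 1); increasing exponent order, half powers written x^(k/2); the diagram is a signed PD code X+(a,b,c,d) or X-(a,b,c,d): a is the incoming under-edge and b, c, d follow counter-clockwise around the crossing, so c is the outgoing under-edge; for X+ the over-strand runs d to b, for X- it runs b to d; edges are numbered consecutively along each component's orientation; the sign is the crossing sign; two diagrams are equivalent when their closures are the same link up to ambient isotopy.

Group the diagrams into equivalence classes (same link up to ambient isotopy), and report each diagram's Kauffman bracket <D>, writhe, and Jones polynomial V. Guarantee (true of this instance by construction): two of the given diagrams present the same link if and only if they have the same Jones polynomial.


grouping into links: {D1, D3, D4, D5, D6} | {D2}
V(D1) = -x^-6 + x^-5 - x^-4 + 2x^-3 - x^-2 + x^-1  (w -4, c 14, <D> = A^-8 - A^-4 + 2 - A^4 + A^8 - A^12)
V(D2) = 1  [14 crossings, <D> = A^-6, w = -2]
D3 (bracket A^-8 - A^-4 + 2 - A^4 + A^8 - A^12; 14 crossings at w = -4): V = -x^-6 + x^-5 - x^-4 + 2x^-3 - x^-2 + x^-1
V(D4) = -x^-6 + x^-5 - x^-4 + 2x^-3 - x^-2 + x^-1  [12 crossings, <D> = A^-2 - A^2 + 2A^6 - A^10 + A^14 - A^18, w = -2]
V(D5) = -x^-6 + x^-5 - x^-4 + 2x^-3 - x^-2 + x^-1  [12 crossings, <D> = A^-8 - A^-4 + 2 - A^4 + A^8 - A^12, w = -4]
V(D6) = -x^-6 + x^-5 - x^-4 + 2x^-3 - x^-2 + x^-1  [12 crossings, <D> = A^-2 - A^2 + 2A^6 - A^10 + A^14 - A^18, w = -2]
why: comparing 6 Jones polynomials yields 2 groups


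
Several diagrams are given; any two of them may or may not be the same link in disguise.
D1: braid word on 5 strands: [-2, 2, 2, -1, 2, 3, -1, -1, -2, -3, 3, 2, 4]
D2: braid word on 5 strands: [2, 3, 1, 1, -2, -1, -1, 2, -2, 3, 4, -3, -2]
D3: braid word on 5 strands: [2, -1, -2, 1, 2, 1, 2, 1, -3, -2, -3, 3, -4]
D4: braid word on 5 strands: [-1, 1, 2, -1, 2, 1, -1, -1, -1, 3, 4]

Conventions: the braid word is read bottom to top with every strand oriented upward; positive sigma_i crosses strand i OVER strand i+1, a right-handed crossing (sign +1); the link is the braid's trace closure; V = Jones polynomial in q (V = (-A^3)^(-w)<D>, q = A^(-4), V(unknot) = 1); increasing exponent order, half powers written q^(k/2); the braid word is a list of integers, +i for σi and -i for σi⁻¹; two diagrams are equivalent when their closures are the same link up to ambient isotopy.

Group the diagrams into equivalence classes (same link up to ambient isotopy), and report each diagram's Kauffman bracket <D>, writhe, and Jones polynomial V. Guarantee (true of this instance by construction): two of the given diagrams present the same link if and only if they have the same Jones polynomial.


classes: {D1, D4} | {D2} | {D3}
V(D1) = q^(-7/2) - 2q^(-5/2) + q^(-3/2) - 2q^(-1/2) + q^(1/2) - q^(3/2)  [13 crossings, <D> = A^-3 - A + 2A^5 - A^9 + 2A^13 - A^17, w = +1]
V(D2) = -q^(-1/2) - q^(1/2)  [13 crossings, <D> = A + A^5, w = +1]
D3 (bracket A^-7 + A; 13 crossings at w = +1): V = -q^(1/2) - q^(5/2)
V(D4) = q^(-7/2) - 2q^(-5/2) + q^(-3/2) - 2q^(-1/2) + q^(1/2) - q^(3/2)  (w +1, c 11, <D> = A^-3 - A + 2A^5 - A^9 + 2A^13 - A^17)
note: 3 classes among 4 diagrams; unequal V(q) rules out equality


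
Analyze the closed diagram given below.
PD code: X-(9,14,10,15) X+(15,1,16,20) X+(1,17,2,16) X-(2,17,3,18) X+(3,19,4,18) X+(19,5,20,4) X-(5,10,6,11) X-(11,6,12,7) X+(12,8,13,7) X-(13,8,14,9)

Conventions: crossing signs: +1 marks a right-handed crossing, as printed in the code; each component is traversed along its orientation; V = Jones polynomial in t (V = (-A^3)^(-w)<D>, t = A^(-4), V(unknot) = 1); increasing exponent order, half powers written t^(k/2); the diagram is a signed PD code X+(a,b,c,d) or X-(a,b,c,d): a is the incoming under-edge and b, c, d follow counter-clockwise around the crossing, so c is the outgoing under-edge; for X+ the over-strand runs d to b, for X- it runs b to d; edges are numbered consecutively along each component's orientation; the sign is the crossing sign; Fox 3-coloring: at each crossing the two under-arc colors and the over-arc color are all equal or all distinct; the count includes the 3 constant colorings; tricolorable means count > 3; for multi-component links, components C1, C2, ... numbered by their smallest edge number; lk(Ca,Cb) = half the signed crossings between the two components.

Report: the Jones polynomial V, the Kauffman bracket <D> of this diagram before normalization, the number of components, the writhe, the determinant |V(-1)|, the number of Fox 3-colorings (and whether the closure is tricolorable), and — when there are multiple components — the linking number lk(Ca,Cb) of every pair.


Jones polynomial: V(t) = -t^-3 + t^-2 - t^-1 + 3 - t + t^2 - t^3
<D> = -A^-12 + A^-8 - A^-4 + 3 - A^4 + A^8 - A^12; writhe 0
components 1, writhe 0 (10 crossings)
3-colorings: 27 of 3^10, det 9 — tricolorable
note: w = 0 (over 10 crossings) is diagram-only; (-A^3)^(0) removes it from V


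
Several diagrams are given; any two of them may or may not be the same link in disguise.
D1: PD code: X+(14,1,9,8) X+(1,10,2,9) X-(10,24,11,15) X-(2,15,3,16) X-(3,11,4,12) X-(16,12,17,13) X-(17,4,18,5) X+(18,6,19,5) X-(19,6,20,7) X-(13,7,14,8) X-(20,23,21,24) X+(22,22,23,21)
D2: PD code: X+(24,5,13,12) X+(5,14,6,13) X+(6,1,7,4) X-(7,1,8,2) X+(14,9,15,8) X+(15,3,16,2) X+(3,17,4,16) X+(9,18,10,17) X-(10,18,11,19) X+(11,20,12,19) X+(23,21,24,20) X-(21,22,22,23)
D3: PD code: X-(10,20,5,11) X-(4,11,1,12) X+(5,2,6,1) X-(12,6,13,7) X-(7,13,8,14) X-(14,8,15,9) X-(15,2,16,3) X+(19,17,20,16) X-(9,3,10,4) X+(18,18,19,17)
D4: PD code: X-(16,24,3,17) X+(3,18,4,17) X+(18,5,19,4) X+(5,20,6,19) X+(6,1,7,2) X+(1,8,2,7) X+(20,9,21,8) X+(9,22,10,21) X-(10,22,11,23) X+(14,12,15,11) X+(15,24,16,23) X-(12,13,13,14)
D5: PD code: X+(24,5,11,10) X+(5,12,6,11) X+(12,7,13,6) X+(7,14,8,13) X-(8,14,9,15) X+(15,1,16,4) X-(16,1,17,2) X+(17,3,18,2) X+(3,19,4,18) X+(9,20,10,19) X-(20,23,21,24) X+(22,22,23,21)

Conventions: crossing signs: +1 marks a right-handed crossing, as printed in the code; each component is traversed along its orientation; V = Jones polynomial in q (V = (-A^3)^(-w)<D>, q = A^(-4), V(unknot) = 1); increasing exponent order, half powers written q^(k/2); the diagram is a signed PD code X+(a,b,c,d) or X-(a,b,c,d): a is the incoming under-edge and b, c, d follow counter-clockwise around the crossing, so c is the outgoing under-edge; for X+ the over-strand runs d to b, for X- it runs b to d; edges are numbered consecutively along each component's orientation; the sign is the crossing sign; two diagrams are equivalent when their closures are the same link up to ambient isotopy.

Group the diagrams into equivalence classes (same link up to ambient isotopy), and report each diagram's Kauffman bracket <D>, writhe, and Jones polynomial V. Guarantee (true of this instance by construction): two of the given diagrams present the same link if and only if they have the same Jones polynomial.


grouping into links: {D1} | {D2, D4, D5} | {D3}
V(D1) = q^-5 + 2q^-3 + q^-1  (w -4, c 12, <D> = A^-8 + 2 + A^8)
D2 (bracket A^-14 - A^-10 + 2A^-6 - A^-2 + 2A^2 + A^10; 12 crossings at w = +6): V = q^2 + 2q^4 - q^5 + 2q^6 - q^7 + q^8
D3 (bracket A^-4 + 2A^4 - A^8 + 2A^12 - A^16 + A^20; 10 crossings at w = -4): V = q^-8 - q^-7 + 2q^-6 - q^-5 + 2q^-4 + q^-2
V(D4) = q^2 + 2q^4 - q^5 + 2q^6 - q^7 + q^8  [12 crossings, <D> = A^-14 - A^-10 + 2A^-6 - A^-2 + 2A^2 + A^10, w = +6]
V(D5) = q^2 + 2q^4 - q^5 + 2q^6 - q^7 + q^8  [12 crossings, <D> = A^-14 - A^-10 + 2A^-6 - A^-2 + 2A^2 + A^10, w = +6]
key observation: 3 classes among 5 diagrams; unequal V(q) rules out equality


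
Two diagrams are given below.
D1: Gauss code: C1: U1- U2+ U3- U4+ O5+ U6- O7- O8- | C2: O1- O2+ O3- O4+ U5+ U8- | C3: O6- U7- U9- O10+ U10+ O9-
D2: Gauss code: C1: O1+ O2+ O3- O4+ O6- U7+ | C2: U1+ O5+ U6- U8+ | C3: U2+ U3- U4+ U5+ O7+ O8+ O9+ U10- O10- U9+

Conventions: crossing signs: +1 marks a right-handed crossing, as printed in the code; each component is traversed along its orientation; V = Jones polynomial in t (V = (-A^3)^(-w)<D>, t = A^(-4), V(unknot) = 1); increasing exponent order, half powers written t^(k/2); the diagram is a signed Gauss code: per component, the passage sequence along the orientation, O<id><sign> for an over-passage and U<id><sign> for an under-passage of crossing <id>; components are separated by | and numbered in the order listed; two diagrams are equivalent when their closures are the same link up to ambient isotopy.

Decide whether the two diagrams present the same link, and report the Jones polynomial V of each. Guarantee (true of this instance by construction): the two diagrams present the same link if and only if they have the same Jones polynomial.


same link: no
V(D1) = t^-3 + t^-2 + t^-1 + 1  [10 crossings, <D> = A^-6 + A^-2 + A^2 + A^6, w = -2]
D2 (bracket A^-8 + 2 + A^8; 10 crossings at w = +4): V = t + 2t^3 + t^5
note: 2 values of V(t) split the 2 diagrams


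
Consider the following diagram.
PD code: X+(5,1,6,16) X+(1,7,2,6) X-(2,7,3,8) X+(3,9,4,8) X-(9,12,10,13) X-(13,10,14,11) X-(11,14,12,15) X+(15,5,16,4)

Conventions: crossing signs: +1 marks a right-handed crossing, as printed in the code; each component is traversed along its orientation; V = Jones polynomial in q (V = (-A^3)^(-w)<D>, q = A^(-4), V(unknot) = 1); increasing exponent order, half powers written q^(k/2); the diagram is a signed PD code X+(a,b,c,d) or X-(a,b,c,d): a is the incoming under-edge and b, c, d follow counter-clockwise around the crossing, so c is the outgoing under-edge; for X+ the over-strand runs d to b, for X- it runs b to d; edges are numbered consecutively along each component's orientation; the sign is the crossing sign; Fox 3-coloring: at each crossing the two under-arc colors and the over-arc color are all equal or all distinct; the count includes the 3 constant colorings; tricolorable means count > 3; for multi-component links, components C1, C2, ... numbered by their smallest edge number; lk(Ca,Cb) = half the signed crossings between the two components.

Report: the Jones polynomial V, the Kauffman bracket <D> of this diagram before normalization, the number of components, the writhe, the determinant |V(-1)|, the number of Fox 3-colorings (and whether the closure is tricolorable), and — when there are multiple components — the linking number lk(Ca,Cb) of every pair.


V(q) = -q^-3 + q^-2 - q^-1 + 3 - q + q^2 - q^3
bracket: -A^-12 + A^-8 - A^-4 + 3 - A^4 + A^8 - A^12, w = 0
1 component, writhe 0, over 8 crossings
det 9, colorings 27 of 3^8 — tricolorable
observation: w = 0 (over 8 crossings) is diagram-only; (-A^3)^(0) removes it from V


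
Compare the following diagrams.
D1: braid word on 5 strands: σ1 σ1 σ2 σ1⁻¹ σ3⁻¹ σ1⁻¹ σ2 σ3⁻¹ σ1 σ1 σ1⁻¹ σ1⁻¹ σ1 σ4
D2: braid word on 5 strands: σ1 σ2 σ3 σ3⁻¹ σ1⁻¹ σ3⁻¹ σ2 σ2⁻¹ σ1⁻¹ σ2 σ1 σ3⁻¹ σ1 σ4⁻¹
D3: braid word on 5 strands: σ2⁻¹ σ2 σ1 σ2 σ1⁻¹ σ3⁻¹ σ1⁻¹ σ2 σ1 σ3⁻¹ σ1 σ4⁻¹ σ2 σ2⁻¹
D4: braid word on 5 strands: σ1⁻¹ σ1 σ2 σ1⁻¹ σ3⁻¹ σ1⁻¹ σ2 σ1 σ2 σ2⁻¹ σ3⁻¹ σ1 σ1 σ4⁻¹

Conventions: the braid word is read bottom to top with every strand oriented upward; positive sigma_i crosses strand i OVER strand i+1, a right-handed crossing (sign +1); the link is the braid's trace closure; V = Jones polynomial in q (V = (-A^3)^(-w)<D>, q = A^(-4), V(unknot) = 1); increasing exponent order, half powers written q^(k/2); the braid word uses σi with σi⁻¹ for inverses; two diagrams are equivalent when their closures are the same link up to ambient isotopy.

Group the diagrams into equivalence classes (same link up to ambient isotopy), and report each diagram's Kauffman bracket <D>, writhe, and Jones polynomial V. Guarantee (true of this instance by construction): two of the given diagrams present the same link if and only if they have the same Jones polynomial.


grouping into links: {D1, D2, D3, D4}
V(D1) = q^-2 - 2q^-1 + 3 - 3q + 3q^2 - 2q^3 + 2q^4 - q^5  (w +2, c 14, <D> = -A^-14 + 2A^-10 - 2A^-6 + 3A^-2 - 3A^2 + 3A^6 - 2A^10 + A^14)
D2 (bracket -A^-20 + 2A^-16 - 2A^-12 + 3A^-8 - 3A^-4 + 3 - 2A^4 + A^8; 14 crossings at w = 0): V = q^-2 - 2q^-1 + 3 - 3q + 3q^2 - 2q^3 + 2q^4 - q^5
V(D3) = q^-2 - 2q^-1 + 3 - 3q + 3q^2 - 2q^3 + 2q^4 - q^5  [14 crossings, <D> = -A^-20 + 2A^-16 - 2A^-12 + 3A^-8 - 3A^-4 + 3 - 2A^4 + A^8, w = 0]
V(D4) = q^-2 - 2q^-1 + 3 - 3q + 3q^2 - 2q^3 + 2q^4 - q^5  (w 0, c 14, <D> = -A^-20 + 2A^-16 - 2A^-12 + 3A^-8 - 3A^-4 + 3 - 2A^4 + A^8)
why: all 4 diagrams share one V(q), hence one class


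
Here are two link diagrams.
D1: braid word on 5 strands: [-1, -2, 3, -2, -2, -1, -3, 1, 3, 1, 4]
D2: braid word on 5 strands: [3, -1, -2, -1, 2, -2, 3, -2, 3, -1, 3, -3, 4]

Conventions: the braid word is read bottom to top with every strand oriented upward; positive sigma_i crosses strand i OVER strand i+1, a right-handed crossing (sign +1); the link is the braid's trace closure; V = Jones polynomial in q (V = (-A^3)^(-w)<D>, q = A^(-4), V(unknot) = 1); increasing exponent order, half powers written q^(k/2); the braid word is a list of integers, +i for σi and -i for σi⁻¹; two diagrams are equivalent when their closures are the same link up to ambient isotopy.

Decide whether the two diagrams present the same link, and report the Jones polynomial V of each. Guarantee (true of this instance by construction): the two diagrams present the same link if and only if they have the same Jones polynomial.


equivalent: no
V(D1) = q^(-9/2) - q^(-5/2) - q^(-3/2) - q^(-1/2)  (w -1, c 11, <D> = A^-1 + A^3 + A^7 - A^15)
V(D2) = -q^(-9/2) + 2q^(-7/2) - 3q^(-5/2) + 3q^(-3/2) - 4q^(-1/2) + 2q^(1/2) - 2q^(3/2) + q^(5/2)  (w -1, c 13, <D> = -A^-13 + 2A^-9 - 2A^-5 + 4A^-1 - 3A^3 + 3A^7 - 2A^11 + A^15)
why: 2 classes among 2 diagrams; unequal V(q) rules out equality


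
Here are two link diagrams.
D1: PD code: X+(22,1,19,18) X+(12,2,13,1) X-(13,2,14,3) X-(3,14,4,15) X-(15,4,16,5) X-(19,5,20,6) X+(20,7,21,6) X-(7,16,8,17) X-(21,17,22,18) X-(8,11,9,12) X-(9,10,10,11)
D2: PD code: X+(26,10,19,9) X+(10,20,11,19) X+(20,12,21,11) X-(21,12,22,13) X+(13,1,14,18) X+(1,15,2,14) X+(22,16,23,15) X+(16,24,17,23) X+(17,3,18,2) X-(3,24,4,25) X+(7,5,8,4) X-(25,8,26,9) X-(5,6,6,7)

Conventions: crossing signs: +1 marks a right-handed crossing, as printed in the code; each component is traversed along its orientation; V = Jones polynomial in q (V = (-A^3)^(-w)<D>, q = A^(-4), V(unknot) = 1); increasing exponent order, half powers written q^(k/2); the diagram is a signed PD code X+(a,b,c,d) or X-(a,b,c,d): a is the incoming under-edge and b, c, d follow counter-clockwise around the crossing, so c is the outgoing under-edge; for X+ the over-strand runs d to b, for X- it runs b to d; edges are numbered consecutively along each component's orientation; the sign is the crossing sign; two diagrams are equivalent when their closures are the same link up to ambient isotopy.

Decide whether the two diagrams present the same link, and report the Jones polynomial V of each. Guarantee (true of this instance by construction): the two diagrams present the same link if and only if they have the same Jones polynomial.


same link: no
V(D1) = q^(-9/2) - q^(-5/2) - q^(-3/2) - q^(-1/2)  [11 crossings, <D> = A^-13 + A^-9 + A^-5 - A^3, w = -5]
V(D2) = -q^(3/2) - 2q^(7/2) + q^(9/2) - q^(11/2) + q^(13/2)  [13 crossings, <D> = -A^-11 + A^-7 - A^-3 + 2A + A^9, w = +5]
insight: 2 classes among 2 diagrams; unequal V(q) rules out equality


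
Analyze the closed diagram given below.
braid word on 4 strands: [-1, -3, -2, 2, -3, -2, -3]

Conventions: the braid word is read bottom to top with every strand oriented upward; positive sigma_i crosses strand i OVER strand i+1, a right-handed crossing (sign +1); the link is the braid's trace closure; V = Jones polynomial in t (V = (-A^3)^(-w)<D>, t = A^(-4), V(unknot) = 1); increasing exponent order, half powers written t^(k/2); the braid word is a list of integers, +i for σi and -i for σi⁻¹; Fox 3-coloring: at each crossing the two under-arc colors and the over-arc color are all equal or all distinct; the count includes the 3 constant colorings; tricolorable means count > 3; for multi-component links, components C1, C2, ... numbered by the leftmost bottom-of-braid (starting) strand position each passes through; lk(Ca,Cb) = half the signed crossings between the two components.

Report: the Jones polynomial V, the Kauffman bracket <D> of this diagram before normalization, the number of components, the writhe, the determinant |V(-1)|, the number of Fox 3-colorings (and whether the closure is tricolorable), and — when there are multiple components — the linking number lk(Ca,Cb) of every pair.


V(t) = -t^-4 + t^-3 + t^-1
bracket: -A^-11 - A^-3 + A, w = -5
1 component, writhe -5, over 7 crossings
det 3, colorings 9 of 3^7 — tricolorable
observation: the span of V is 3, forcing >= 3 crossings in any diagram


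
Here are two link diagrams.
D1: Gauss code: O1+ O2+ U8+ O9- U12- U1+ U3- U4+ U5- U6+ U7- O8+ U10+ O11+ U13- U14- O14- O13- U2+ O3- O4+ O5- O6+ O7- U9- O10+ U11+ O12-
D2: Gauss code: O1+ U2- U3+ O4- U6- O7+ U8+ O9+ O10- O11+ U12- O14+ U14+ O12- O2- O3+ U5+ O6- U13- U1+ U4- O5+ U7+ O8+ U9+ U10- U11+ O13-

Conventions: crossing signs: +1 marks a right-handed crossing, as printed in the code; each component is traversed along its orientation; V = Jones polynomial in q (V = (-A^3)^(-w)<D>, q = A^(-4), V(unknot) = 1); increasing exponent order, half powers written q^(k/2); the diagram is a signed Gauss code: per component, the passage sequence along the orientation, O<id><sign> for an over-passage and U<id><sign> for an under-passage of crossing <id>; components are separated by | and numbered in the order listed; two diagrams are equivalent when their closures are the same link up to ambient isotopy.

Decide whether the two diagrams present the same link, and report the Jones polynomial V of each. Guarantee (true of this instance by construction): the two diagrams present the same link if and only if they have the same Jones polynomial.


equivalent: yes
D1 (bracket A^-20 - 2A^-16 + 2A^-12 - 2A^-8 + 2A^-4 - 1 + A^4; 14 crossings at w = 0): V = q^-1 - 1 + 2q - 2q^2 + 2q^3 - 2q^4 + q^5
D2 (bracket A^-14 - 2A^-10 + 2A^-6 - 2A^-2 + 2A^2 - A^6 + A^10; 14 crossings at w = +2): V = q^-1 - 1 + 2q - 2q^2 + 2q^3 - 2q^4 + q^5
key observation: from 14 to 14 crossings by R-moves: one link, two diagrams


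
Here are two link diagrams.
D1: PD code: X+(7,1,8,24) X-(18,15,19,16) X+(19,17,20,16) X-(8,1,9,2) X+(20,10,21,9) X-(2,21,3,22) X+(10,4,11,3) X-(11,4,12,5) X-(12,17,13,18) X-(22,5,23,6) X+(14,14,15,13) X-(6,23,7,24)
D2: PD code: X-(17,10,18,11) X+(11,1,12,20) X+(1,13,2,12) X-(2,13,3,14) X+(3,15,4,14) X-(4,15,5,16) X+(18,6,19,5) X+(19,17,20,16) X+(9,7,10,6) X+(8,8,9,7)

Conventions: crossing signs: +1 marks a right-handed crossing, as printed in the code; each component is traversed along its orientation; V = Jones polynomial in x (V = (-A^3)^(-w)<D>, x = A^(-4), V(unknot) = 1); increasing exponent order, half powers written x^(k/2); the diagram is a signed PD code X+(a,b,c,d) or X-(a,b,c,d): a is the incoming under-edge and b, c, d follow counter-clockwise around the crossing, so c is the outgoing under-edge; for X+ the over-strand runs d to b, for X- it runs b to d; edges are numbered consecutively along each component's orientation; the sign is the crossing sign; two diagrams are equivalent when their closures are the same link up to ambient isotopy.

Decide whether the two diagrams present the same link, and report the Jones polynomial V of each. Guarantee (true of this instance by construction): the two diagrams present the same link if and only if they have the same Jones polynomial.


equivalent: no
V(D1) = -x^-4 + x^-3 + x^-1  (w -2, c 12, <D> = A^-2 + A^6 - A^10)
V(D2) = 1  (w +4, c 10, <D> = A^12)
why: 2 classes among 2 diagrams; unequal V(x) rules out equality


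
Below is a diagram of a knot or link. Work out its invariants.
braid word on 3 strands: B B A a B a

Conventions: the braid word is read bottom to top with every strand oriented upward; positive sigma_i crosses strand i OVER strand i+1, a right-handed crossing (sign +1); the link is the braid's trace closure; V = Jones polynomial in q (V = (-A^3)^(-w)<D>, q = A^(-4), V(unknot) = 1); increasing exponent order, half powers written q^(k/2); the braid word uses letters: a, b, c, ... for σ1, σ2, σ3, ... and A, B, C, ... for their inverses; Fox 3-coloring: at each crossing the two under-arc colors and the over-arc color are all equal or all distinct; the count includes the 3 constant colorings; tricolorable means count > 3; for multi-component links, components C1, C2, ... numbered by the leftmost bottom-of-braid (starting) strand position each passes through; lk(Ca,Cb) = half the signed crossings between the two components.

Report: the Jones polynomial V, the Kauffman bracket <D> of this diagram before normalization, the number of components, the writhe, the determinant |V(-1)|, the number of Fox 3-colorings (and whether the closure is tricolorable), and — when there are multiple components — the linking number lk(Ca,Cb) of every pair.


V(q) = -q^-4 + q^-3 + q^-1
bracket: A^-2 + A^6 - A^10, w = -2
1 component, writhe -2, over 6 crossings
det 3, colorings 9 of 3^6 — tricolorable
observation: |V(-1)| = 3: so tricolorable, since 3 divides 3


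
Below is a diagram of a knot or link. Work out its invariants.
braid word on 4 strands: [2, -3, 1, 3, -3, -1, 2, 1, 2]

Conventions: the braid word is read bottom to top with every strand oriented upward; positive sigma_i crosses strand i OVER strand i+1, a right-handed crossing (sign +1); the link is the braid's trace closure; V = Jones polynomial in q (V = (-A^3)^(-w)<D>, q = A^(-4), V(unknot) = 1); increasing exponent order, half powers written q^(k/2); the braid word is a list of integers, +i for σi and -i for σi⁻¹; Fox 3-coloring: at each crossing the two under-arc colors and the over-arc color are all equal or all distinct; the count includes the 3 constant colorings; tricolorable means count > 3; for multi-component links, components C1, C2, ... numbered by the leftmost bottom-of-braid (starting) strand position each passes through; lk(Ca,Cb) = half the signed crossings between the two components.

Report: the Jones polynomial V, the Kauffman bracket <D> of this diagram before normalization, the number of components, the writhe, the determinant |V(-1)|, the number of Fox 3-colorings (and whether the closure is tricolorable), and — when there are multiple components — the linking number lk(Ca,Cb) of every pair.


Jones polynomial: V(q) = q + q^3 - q^4
<D> = A^-7 - A^-3 - A^5; writhe +3
components 1, writhe +3 (9 crossings)
3-colorings: 9 of 3^9, det 3 — tricolorable
note: V spans 3 powers of q: at least 3 crossings in any diagram


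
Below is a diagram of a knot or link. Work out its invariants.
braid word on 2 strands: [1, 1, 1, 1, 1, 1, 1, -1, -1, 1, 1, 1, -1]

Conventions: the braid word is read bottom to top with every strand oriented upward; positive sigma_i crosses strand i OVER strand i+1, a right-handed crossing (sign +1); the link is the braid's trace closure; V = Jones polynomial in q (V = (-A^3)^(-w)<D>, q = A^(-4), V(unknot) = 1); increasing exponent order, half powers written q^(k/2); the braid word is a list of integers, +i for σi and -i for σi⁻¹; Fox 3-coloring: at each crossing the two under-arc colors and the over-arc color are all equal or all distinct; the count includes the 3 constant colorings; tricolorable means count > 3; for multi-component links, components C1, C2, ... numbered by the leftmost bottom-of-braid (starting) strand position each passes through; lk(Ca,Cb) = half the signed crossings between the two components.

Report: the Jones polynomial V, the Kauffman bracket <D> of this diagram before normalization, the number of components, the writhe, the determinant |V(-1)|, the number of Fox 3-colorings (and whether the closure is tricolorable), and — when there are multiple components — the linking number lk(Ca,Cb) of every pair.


V(q) = q^3 + q^5 - q^6 + q^7 - q^8 + q^9 - q^10
bracket: A^-19 - A^-15 + A^-11 - A^-7 + A^-3 - A - A^9, w = +7
1 component, writhe +7, over 13 crossings
det 7, colorings 3 of 3^13 — not tricolorable
observation: det 7 = |V(-1)|; not divisible by 3, so not tricolorable


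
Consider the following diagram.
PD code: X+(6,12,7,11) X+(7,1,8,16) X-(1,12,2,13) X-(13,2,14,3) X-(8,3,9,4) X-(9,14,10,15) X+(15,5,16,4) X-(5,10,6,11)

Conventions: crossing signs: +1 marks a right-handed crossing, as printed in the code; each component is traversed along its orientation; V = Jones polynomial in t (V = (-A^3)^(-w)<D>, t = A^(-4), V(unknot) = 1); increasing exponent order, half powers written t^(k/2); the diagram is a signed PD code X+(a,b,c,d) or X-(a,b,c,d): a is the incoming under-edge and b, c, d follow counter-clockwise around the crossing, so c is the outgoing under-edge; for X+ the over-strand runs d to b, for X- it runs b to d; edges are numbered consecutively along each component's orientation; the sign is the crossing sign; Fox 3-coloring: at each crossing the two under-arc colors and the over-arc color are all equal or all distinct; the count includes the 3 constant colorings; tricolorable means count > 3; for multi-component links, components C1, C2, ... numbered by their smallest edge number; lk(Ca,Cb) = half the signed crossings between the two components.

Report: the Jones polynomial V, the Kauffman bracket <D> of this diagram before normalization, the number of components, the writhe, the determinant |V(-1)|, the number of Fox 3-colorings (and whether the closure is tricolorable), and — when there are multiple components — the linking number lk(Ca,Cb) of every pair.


Jones polynomial: V(t) = 1
<D> = A^-6; writhe -2
components 1, writhe -2 (8 crossings)
3-colorings: 3 of 3^8, det 1 — not tricolorable
note: w = -2 shifts under R1 moves; the (-A^3)^(2) factor cancels that in V


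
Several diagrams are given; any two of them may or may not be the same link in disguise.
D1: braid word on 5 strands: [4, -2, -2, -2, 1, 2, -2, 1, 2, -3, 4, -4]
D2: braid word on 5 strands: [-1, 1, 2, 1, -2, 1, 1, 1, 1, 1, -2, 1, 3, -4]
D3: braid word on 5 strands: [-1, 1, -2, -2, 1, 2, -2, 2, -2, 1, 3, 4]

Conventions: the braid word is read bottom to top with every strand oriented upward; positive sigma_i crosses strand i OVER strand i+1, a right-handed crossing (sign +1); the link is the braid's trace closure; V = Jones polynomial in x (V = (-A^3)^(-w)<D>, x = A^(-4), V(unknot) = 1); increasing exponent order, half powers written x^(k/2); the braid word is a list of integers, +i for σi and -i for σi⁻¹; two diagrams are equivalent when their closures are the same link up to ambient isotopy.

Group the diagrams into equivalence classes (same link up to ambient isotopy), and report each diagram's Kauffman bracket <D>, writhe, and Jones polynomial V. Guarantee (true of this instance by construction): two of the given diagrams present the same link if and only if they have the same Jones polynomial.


classes: {D1, D3} | {D2}
V(D1) = x^-2 + 2 + x^2  [12 crossings, <D> = A^-8 + 2 + A^8, w = 0]
D2 (bracket A^-18 + A^2 + A^6 + A^10; 14 crossings at w = +6): V = x^2 + x^3 + x^4 + x^9
V(D3) = x^-2 + 2 + x^2  (w +2, c 12, <D> = A^-2 + 2A^6 + A^14)
insight: V(x) takes 2 values over 3 diagrams, fixing the grouping


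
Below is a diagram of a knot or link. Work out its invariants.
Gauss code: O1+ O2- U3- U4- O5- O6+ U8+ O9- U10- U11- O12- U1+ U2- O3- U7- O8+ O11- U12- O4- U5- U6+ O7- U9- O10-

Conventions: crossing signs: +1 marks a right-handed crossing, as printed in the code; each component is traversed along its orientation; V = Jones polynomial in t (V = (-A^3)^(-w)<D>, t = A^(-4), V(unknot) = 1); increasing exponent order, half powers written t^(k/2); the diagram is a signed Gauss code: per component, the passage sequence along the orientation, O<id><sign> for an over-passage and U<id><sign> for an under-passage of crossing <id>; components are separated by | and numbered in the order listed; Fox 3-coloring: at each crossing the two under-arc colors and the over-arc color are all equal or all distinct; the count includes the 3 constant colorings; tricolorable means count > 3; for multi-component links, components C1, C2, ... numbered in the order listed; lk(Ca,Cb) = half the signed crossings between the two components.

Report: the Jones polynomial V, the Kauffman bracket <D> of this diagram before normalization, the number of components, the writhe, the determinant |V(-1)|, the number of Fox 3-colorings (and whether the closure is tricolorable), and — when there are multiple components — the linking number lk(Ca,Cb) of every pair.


V(t) = t^-8 - 2t^-7 + t^-6 - 2t^-5 + 2t^-4 + t^-2
bracket: A^-10 + 2A^-2 - 2A^2 + A^6 - 2A^10 + A^14, w = -6
1 component, writhe -6, over 12 crossings
det 9, colorings 27 of 3^12 — tricolorable
observation: w = -6 shifts under R1 moves; the (-A^3)^(6) factor cancels that in V


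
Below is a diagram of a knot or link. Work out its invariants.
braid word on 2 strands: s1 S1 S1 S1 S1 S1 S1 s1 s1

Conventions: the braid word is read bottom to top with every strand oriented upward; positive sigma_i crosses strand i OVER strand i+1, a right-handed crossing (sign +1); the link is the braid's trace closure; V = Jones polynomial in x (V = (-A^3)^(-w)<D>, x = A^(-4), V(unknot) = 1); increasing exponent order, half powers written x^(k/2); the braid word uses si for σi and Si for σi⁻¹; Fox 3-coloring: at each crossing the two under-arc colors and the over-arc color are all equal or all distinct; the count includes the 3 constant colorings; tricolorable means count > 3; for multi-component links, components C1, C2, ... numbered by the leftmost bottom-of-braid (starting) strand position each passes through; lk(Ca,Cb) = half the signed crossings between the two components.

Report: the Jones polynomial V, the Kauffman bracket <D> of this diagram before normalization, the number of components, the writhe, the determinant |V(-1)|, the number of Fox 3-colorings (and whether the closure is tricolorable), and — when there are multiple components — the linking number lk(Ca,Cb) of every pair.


Jones polynomial: V(x) = -x^-4 + x^-3 + x^-1
<D> = -A^-5 - A^3 + A^7; writhe -3
components 1, writhe -3 (9 crossings)
3-colorings: 9 of 3^9, det 3 — tricolorable
note: a (2,3) torus form — a single generator 3 times


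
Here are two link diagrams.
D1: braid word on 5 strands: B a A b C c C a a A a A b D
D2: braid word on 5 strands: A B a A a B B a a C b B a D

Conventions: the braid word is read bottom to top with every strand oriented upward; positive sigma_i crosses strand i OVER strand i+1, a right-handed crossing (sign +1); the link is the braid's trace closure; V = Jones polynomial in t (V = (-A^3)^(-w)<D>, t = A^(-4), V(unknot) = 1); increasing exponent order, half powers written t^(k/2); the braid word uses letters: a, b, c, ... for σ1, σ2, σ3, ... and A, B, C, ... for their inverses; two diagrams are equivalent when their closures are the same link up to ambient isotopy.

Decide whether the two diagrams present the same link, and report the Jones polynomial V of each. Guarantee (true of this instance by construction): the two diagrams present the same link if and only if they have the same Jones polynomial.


equivalent: no
V(D1) = 1  (w 0, c 14, <D> = 1)
V(D2) = -t^-3 + 2t^-2 - 2t^-1 + 3 - 2t + 2t^2 - t^3  (w -2, c 14, <D> = -A^-18 + 2A^-14 - 2A^-10 + 3A^-6 - 2A^-2 + 2A^2 - A^6)
why: comparing 2 Jones polynomials yields 2 groups


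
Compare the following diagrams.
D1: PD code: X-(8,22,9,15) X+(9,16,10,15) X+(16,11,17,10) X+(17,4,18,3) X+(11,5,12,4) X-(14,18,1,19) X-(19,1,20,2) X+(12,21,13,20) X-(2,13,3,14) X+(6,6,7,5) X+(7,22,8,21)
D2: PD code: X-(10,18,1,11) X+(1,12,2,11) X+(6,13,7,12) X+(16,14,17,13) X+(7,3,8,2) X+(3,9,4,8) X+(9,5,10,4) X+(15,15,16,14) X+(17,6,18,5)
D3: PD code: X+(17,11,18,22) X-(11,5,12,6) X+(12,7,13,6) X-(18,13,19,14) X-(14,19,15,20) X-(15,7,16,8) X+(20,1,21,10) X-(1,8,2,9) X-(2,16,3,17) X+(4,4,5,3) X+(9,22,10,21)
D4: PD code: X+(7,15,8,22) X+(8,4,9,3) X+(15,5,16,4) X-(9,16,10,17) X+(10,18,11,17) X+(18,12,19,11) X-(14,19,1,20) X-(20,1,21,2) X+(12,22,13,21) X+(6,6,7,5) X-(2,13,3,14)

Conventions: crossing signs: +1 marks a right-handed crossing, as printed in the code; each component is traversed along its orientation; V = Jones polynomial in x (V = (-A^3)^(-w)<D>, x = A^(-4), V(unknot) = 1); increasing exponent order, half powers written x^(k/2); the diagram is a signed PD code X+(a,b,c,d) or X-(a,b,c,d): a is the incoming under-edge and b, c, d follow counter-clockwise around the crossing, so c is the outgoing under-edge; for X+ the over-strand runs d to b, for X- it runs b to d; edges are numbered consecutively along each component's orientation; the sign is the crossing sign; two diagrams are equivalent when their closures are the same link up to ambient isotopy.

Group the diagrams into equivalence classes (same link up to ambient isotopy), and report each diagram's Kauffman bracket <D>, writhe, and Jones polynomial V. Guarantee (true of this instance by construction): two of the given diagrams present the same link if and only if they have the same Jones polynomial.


grouping into links: {D1, D4} | {D2} | {D3}
V(D1) = x^(-5/2) - 2x^(-3/2) + 2x^(-1/2) - 4x^(1/2) + 3x^(3/2) - 3x^(5/2) + 2x^(7/2) - x^(9/2)  (w +3, c 11, <D> = A^-9 - 2A^-5 + 3A^-1 - 3A^3 + 4A^7 - 2A^11 + 2A^15 - A^19)
D2 (bracket -A^-5 + A^-1 - A^3 + 2A^7 + A^15; 9 crossings at w = +7): V = -x^(3/2) - 2x^(7/2) + x^(9/2) - x^(11/2) + x^(13/2)
V(D3) = x^(-7/2) - 2x^(-5/2) + x^(-3/2) - 2x^(-1/2) + x^(1/2) - x^(3/2)  (w -1, c 11, <D> = A^-9 - A^-5 + 2A^-1 - A^3 + 2A^7 - A^11)
D4 (bracket A^-9 - 2A^-5 + 3A^-1 - 3A^3 + 4A^7 - 2A^11 + 2A^15 - A^19; 11 crossings at w = +3): V = x^(-5/2) - 2x^(-3/2) + 2x^(-1/2) - 4x^(1/2) + 3x^(3/2) - 3x^(5/2) + 2x^(7/2) - x^(9/2)
key observation: V(x) takes 3 values over 4 diagrams, fixing the grouping


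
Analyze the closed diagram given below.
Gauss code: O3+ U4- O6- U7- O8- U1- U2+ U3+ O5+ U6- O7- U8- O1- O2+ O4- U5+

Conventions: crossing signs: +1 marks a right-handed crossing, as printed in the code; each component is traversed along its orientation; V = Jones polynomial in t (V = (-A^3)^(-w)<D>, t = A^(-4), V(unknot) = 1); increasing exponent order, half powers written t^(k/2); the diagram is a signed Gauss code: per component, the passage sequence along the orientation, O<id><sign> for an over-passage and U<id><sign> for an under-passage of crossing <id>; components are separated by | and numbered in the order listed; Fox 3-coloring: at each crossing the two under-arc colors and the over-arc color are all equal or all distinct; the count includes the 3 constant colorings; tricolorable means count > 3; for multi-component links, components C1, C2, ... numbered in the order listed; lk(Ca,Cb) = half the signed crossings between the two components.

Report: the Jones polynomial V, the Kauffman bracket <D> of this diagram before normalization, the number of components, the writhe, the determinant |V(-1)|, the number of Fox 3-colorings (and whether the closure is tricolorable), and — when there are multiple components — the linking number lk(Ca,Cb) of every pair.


Jones polynomial: V(t) = t^-5 - 2t^-4 + 2t^-3 - 2t^-2 + 2t^-1 - 1 + t
<D> = A^-10 - A^-6 + 2A^-2 - 2A^2 + 2A^6 - 2A^10 + A^14; writhe -2
components 1, writhe -2 (8 crossings)
3-colorings: 3 of 3^8, det 11 — not tricolorable
note: the span of V is 6, forcing >= 6 crossings in any diagram
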